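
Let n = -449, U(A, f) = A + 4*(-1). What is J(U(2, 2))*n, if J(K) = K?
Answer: 898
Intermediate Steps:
U(A, f) = -4 + A (U(A, f) = A - 4 = -4 + A)
J(U(2, 2))*n = (-4 + 2)*(-449) = -2*(-449) = 898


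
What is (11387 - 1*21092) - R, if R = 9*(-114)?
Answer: -8679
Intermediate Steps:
R = -1026
(11387 - 1*21092) - R = (11387 - 1*21092) - 1*(-1026) = (11387 - 21092) + 1026 = -9705 + 1026 = -8679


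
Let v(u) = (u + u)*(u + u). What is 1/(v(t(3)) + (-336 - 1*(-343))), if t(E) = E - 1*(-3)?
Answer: 1/151 ≈ 0.0066225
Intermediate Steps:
t(E) = 3 + E (t(E) = E + 3 = 3 + E)
v(u) = 4*u**2 (v(u) = (2*u)*(2*u) = 4*u**2)
1/(v(t(3)) + (-336 - 1*(-343))) = 1/(4*(3 + 3)**2 + (-336 - 1*(-343))) = 1/(4*6**2 + (-336 + 343)) = 1/(4*36 + 7) = 1/(144 + 7) = 1/151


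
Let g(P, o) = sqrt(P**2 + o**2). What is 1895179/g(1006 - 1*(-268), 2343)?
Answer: 1895179*sqrt(284509)/1422545 ≈ 710.61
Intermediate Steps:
1895179/g(1006 - 1*(-268), 2343) = 1895179/(sqrt((1006 - 1*(-268))**2 + 2343**2)) = 1895179/(sqrt((1006 + 268)**2 + 5489649)) = 1895179/(sqrt(1274**2 + 5489649)) = 1895179/(sqrt(1623076 + 5489649)) = 1895179/(sqrt(7112725)) = 1895179/((5*sqrt(284509))) = 1895179*(sqrt(284509)/1422545) = 1895179*sqrt(284509)/1422545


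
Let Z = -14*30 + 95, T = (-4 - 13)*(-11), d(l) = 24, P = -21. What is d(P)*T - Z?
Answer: 4813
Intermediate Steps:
T = 187 (T = -17*(-11) = 187)
Z = -325 (Z = -420 + 95 = -325)
d(P)*T - Z = 24*187 - 1*(-325) = 4488 + 325 = 4813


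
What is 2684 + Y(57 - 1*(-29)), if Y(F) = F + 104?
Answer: 2874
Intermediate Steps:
Y(F) = 104 + F
2684 + Y(57 - 1*(-29)) = 2684 + (104 + (57 - 1*(-29))) = 2684 + (104 + (57 + 29)) = 2684 + (104 + 86) = 2684 + 190 = 2874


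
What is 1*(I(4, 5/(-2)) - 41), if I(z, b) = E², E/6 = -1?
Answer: -5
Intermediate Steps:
E = -6 (E = 6*(-1) = -6)
I(z, b) = 36 (I(z, b) = (-6)² = 36)
1*(I(4, 5/(-2)) - 41) = 1*(36 - 41) = 1*(-5) = -5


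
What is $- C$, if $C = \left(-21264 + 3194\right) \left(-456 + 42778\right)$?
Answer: $764758540$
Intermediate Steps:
$C = -764758540$ ($C = \left(-18070\right) 42322 = -764758540$)
$- C = \left(-1\right) \left(-764758540\right) = 764758540$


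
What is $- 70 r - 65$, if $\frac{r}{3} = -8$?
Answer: $1615$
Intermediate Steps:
$r = -24$ ($r = 3 \left(-8\right) = -24$)
$- 70 r - 65 = \left(-70\right) \left(-24\right) - 65 = 1680 - 65 = 1615$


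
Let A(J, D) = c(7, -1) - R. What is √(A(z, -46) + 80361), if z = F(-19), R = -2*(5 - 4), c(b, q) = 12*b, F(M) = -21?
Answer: √80447 ≈ 283.63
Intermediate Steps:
R = -2 (R = -2*1 = -2)
z = -21
A(J, D) = 86 (A(J, D) = 12*7 - 1*(-2) = 84 + 2 = 86)
√(A(z, -46) + 80361) = √(86 + 80361) = √80447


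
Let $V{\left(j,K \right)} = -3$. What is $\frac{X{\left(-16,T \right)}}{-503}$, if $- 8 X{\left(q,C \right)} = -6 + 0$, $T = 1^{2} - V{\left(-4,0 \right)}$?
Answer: $- \frac{3}{2012} \approx -0.0014911$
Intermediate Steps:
$T = 4$ ($T = 1^{2} - -3 = 1 + 3 = 4$)
$X{\left(q,C \right)} = \frac{3}{4}$ ($X{\left(q,C \right)} = - \frac{-6 + 0}{8} = \left(- \frac{1}{8}\right) \left(-6\right) = \frac{3}{4}$)
$\frac{X{\left(-16,T \right)}}{-503} = \frac{3}{4 \left(-503\right)} = \frac{3}{4} \left(- \frac{1}{503}\right) = - \frac{3}{2012}$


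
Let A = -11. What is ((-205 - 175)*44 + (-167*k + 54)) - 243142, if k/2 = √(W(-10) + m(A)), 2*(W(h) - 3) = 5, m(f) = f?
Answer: -259808 - 167*I*√22 ≈ -2.5981e+5 - 783.3*I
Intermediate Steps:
W(h) = 11/2 (W(h) = 3 + (½)*5 = 3 + 5/2 = 11/2)
k = I*√22 (k = 2*√(11/2 - 11) = 2*√(-11/2) = 2*(I*√22/2) = I*√22 ≈ 4.6904*I)
((-205 - 175)*44 + (-167*k + 54)) - 243142 = ((-205 - 175)*44 + (-167*I*√22 + 54)) - 243142 = (-380*44 + (-167*I*√22 + 54)) - 243142 = (-16720 + (54 - 167*I*√22)) - 243142 = (-16666 - 167*I*√22) - 243142 = -259808 - 167*I*√22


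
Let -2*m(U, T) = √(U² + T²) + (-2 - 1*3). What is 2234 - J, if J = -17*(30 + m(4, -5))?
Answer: 5573/2 - 17*√41/2 ≈ 2732.1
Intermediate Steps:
m(U, T) = 5/2 - √(T² + U²)/2 (m(U, T) = -(√(U² + T²) + (-2 - 1*3))/2 = -(√(T² + U²) + (-2 - 3))/2 = -(√(T² + U²) - 5)/2 = -(-5 + √(T² + U²))/2 = 5/2 - √(T² + U²)/2)
J = -1105/2 + 17*√41/2 (J = -17*(30 + (5/2 - √((-5)² + 4²)/2)) = -17*(30 + (5/2 - √(25 + 16)/2)) = -17*(30 + (5/2 - √41/2)) = -17*(65/2 - √41/2) = -1105/2 + 17*√41/2 ≈ -498.07)
2234 - J = 2234 - (-1105/2 + 17*√41/2) = 2234 + (1105/2 - 17*√41/2) = 5573/2 - 17*√41/2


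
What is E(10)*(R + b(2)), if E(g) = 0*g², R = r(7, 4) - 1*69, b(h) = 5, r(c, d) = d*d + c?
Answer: 0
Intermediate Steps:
r(c, d) = c + d² (r(c, d) = d² + c = c + d²)
R = -46 (R = (7 + 4²) - 1*69 = (7 + 16) - 69 = 23 - 69 = -46)
E(g) = 0
E(10)*(R + b(2)) = 0*(-46 + 5) = 0*(-41) = 0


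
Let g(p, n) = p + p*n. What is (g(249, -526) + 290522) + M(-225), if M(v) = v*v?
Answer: 210422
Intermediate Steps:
M(v) = v²
g(p, n) = p + n*p
(g(249, -526) + 290522) + M(-225) = (249*(1 - 526) + 290522) + (-225)² = (249*(-525) + 290522) + 50625 = (-130725 + 290522) + 50625 = 159797 + 50625 = 210422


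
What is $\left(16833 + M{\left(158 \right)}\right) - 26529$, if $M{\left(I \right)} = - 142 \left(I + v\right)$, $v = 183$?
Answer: $-58118$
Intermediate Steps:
$M{\left(I \right)} = -25986 - 142 I$ ($M{\left(I \right)} = - 142 \left(I + 183\right) = - 142 \left(183 + I\right) = -25986 - 142 I$)
$\left(16833 + M{\left(158 \right)}\right) - 26529 = \left(16833 - 48422\right) - 26529 = -31589 - 26529 = -58118$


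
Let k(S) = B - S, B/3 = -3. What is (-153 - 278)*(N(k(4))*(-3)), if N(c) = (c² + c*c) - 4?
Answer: 431862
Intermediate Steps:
B = -9 (B = 3*(-3) = -9)
k(S) = -9 - S
N(c) = -4 + 2*c² (N(c) = (c² + c²) - 4 = 2*c² - 4 = -4 + 2*c²)
(-153 - 278)*(N(k(4))*(-3)) = (-153 - 278)*((-4 + 2*(-9 - 1*4)²)*(-3)) = -431*(-4 + 2*(-9 - 4)²)*(-3) = -431*(-4 + 2*(-13)²)*(-3) = -431*(-4 + 2*169)*(-3) = -431*(-4 + 338)*(-3) = -143954*(-3) = -431*(-1002) = 431862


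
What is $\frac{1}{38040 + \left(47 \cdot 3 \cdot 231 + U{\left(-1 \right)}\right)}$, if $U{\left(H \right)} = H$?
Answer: $\frac{1}{70610} \approx 1.4162 \cdot 10^{-5}$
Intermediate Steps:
$\frac{1}{38040 + \left(47 \cdot 3 \cdot 231 + U{\left(-1 \right)}\right)} = \frac{1}{38040 - \left(1 - 47 \cdot 3 \cdot 231\right)} = \frac{1}{38040 + \left(141 \cdot 231 - 1\right)} = \frac{1}{38040 + \left(32571 - 1\right)} = \frac{1}{38040 + 32570} = \frac{1}{70610}$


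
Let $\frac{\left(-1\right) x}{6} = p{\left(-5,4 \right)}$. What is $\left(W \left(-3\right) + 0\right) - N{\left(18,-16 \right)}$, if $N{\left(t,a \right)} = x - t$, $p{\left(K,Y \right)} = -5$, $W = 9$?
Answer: $-39$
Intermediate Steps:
$x = 30$ ($x = \left(-6\right) \left(-5\right) = 30$)
$N{\left(t,a \right)} = 30 - t$
$\left(W \left(-3\right) + 0\right) - N{\left(18,-16 \right)} = \left(9 \left(-3\right) + 0\right) - \left(30 - 18\right) = \left(-27 + 0\right) - \left(30 - 18\right) = -27 - 12 = -39$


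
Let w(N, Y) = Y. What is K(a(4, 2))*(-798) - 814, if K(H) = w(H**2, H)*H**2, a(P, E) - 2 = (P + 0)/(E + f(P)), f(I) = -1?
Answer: -173182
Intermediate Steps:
a(P, E) = 2 + P/(-1 + E) (a(P, E) = 2 + (P + 0)/(E - 1) = 2 + P/(-1 + E))
K(H) = H**3 (K(H) = H*H**2 = H**3)
K(a(4, 2))*(-798) - 814 = ((-2 + 4 + 2*2)/(-1 + 2))**3*(-798) - 814 = ((-2 + 4 + 4)/1)**3*(-798) - 814 = (1*6)**3*(-798) - 814 = 6**3*(-798) - 814 = 216*(-798) - 814 = -172368 - 814 = -173182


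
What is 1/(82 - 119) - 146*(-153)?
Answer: 826505/37 ≈ 22338.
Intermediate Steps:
1/(82 - 119) - 146*(-153) = 1/(-37) + 22338 = -1/37 + 22338 = 826505/37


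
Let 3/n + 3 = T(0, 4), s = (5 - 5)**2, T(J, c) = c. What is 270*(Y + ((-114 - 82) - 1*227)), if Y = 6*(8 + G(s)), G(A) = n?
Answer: -96390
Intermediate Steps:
s = 0 (s = 0**2 = 0)
n = 3 (n = 3/(-3 + 4) = 3/1 = 3*1 = 3)
G(A) = 3
Y = 66 (Y = 6*(8 + 3) = 6*11 = 66)
270*(Y + ((-114 - 82) - 1*227)) = 270*(66 + ((-114 - 82) - 1*227)) = 270*(66 + (-196 - 227)) = 270*(66 - 423) = 270*(-357) = -96390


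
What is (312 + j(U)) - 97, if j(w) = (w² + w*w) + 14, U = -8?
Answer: 357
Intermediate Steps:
j(w) = 14 + 2*w² (j(w) = (w² + w²) + 14 = 2*w² + 14 = 14 + 2*w²)
(312 + j(U)) - 97 = (312 + (14 + 2*(-8)²)) - 97 = (312 + (14 + 2*64)) - 97 = (312 + (14 + 128)) - 97 = (312 + 142) - 97 = 454 - 97 = 357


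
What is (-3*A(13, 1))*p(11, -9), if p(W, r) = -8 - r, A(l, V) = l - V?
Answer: -36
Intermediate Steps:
(-3*A(13, 1))*p(11, -9) = (-3*(13 - 1*1))*(-8 - 1*(-9)) = (-3*(13 - 1))*(-8 + 9) = -3*12*1 = -36*1 = -36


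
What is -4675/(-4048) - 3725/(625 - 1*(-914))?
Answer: -716725/566352 ≈ -1.2655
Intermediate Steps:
-4675/(-4048) - 3725/(625 - 1*(-914)) = -4675*(-1/4048) - 3725/(625 + 914) = 425/368 - 3725/1539 = -716725/566352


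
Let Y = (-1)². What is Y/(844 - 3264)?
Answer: -1/2420 ≈ -0.00041322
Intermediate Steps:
Y = 1
Y/(844 - 3264) = 1/(844 - 3264) = 1/(-2420) = 1*(-1/2420) = -1/2420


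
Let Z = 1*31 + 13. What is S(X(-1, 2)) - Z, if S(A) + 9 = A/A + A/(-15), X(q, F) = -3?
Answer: -259/5 ≈ -51.800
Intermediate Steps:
S(A) = -8 - A/15 (S(A) = -9 + (A/A + A/(-15)) = -9 + (1 + A*(-1/15)) = -9 + (1 - A/15) = -8 - A/15)
Z = 44 (Z = 31 + 13 = 44)
S(X(-1, 2)) - Z = (-8 - 1/15*(-3)) - 1*44 = (-8 + ⅕) - 44 = -39/5 - 44 = -259/5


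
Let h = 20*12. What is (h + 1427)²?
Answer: 2778889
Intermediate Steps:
h = 240
(h + 1427)² = (240 + 1427)² = 1667² = 2778889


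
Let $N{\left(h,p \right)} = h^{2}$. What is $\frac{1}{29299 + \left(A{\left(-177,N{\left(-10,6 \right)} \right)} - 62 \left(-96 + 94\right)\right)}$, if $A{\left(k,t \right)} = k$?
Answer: $\frac{1}{29246} \approx 3.4193 \cdot 10^{-5}$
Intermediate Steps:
$\frac{1}{29299 + \left(A{\left(-177,N{\left(-10,6 \right)} \right)} - 62 \left(-96 + 94\right)\right)} = \frac{1}{29299 - \left(177 + 62 \left(-96 + 94\right)\right)} = \frac{1}{29299 - 53} = \frac{1}{29246}$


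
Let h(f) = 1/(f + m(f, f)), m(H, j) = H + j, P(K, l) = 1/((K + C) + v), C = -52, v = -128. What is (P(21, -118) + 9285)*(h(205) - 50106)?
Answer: -45492894933346/97785 ≈ -4.6523e+8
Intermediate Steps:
P(K, l) = 1/(-180 + K) (P(K, l) = 1/((K - 52) - 128) = 1/((-52 + K) - 128) = 1/(-180 + K))
h(f) = 1/(3*f) (h(f) = 1/(f + (f + f)) = 1/(f + 2*f) = 1/(3*f))
(P(21, -118) + 9285)*(h(205) - 50106) = (1/(-180 + 21) + 9285)*((⅓)/205 - 50106) = (1/(-159) + 9285)*((⅓)*(1/205) - 50106) = (-1/159 + 9285)*(1/615 - 50106) = (1476314/159)*(-30815189/615) = -45492894933346/97785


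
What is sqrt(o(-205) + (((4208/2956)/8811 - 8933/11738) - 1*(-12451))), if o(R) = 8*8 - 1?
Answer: sqrt(8121845509156940320789766)/25476659934 ≈ 111.86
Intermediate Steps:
o(R) = 63 (o(R) = 64 - 1 = 63)
sqrt(o(-205) + (((4208/2956)/8811 - 8933/11738) - 1*(-12451))) = sqrt(63 + (((4208/2956)/8811 - 8933/11738) - 1*(-12451))) = sqrt(63 + (((4208*(1/2956))*(1/8811) - 8933*1/11738) + 12451)) = sqrt(63 + (((1052/739)*(1/8811) - 8933/11738) + 12451)) = sqrt(63 + ((1052/6511329 - 8933/11738) + 12451)) = sqrt(63 + (-58153353581/76429979802 + 12451)) = sqrt(63 + 951571525161121/76429979802) = sqrt(956386613888647/76429979802) = sqrt(8121845509156940320789766)/25476659934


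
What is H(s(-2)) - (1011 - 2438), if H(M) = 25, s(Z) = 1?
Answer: 1452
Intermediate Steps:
H(s(-2)) - (1011 - 2438) = 25 - (1011 - 2438) = 25 - 1*(-1427) = 25 + 1427 = 1452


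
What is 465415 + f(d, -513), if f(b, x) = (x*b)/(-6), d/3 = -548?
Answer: 324853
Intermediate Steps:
d = -1644 (d = 3*(-548) = -1644)
f(b, x) = -b*x/6 (f(b, x) = (b*x)*(-1/6) = -b*x/6)
465415 + f(d, -513) = 465415 - 1/6*(-1644)*(-513) = 465415 - 140562 = 324853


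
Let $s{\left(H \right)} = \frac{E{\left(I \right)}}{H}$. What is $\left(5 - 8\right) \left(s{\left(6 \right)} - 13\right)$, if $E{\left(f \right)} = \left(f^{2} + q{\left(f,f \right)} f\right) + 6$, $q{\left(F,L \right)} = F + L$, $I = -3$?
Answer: $\frac{45}{2} \approx 22.5$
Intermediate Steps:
$E{\left(f \right)} = 6 + 3 f^{2}$ ($E{\left(f \right)} = \left(f^{2} + \left(f + f\right) f\right) + 6 = \left(f^{2} + 2 f f\right) + 6 = \left(f^{2} + 2 f^{2}\right) + 6 = 3 f^{2} + 6 = 6 + 3 f^{2}$)
$s{\left(H \right)} = \frac{33}{H}$ ($s{\left(H \right)} = \frac{6 + 3 \left(-3\right)^{2}}{H} = \frac{6 + 3 \cdot 9}{H} = \frac{6 + 27}{H} = \frac{33}{H}$)
$\left(5 - 8\right) \left(s{\left(6 \right)} - 13\right) = \left(5 - 8\right) \left(\frac{33}{6} - 13\right) = \left(5 - 8\right) \left(33 \cdot \frac{1}{6} - 13\right) = - 3 \left(\frac{11}{2} - 13\right) = \left(-3\right) \left(- \frac{15}{2}\right) = \frac{45}{2}$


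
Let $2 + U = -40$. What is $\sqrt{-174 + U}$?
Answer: $6 i \sqrt{6} \approx 14.697 i$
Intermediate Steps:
$U = -42$ ($U = -2 - 40 = -42$)
$\sqrt{-174 + U} = \sqrt{-174 - 42} = \sqrt{-216} = 6 i \sqrt{6}$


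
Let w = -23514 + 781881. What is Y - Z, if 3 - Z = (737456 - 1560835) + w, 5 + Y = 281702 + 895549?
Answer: 1112231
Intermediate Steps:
w = 758367
Y = 1177246 (Y = -5 + (281702 + 895549) = -5 + 1177251 = 1177246)
Z = 65015 (Z = 3 - ((737456 - 1560835) + 758367) = 3 - (-823379 + 758367) = 3 - 1*(-65012) = 3 + 65012 = 65015)
Y - Z = 1177246 - 1*65015 = 1177246 - 65015 = 1112231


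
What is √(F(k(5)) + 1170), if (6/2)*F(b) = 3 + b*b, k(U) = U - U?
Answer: √1171 ≈ 34.220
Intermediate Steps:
k(U) = 0
F(b) = 1 + b²/3 (F(b) = (3 + b*b)/3 = (3 + b²)/3 = 1 + b²/3)
√(F(k(5)) + 1170) = √((1 + (⅓)*0²) + 1170) = √((1 + (⅓)*0) + 1170) = √((1 + 0) + 1170) = √(1 + 1170) = √1171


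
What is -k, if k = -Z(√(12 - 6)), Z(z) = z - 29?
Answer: -29 + √6 ≈ -26.551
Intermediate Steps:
Z(z) = -29 + z
k = 29 - √6 (k = -(-29 + √(12 - 6)) = -(-29 + √6) = 29 - √6 ≈ 26.551)
-k = -(29 - √6) = -29 + √6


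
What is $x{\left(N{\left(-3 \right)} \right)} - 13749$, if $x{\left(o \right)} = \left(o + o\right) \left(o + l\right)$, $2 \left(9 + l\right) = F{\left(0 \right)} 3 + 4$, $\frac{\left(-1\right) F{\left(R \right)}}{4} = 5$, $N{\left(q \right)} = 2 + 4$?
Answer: $-14121$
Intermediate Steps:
$N{\left(q \right)} = 6$
$F{\left(R \right)} = -20$ ($F{\left(R \right)} = \left(-4\right) 5 = -20$)
$l = -37$ ($l = -9 + \frac{\left(-20\right) 3 + 4}{2} = -9 + \frac{-60 + 4}{2} = -9 + \frac{1}{2} \left(-56\right) = -9 - 28 = -37$)
$x{\left(o \right)} = 2 o \left(-37 + o\right)$ ($x{\left(o \right)} = \left(o + o\right) \left(o - 37\right) = 2 o \left(-37 + o\right)$)
$x{\left(N{\left(-3 \right)} \right)} - 13749 = 2 \cdot 6 \left(-37 + 6\right) - 13749 = 2 \cdot 6 \left(-31\right) - 13749 = -372 - 13749 = -14121$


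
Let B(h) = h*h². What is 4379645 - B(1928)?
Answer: -7162351107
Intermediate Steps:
B(h) = h³
4379645 - B(1928) = 4379645 - 1*1928³ = 4379645 - 1*7166730752 = 4379645 - 7166730752 = -7162351107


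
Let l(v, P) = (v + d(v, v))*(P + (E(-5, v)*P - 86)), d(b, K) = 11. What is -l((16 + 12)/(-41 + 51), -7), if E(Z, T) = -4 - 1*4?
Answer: 2553/5 ≈ 510.60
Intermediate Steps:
E(Z, T) = -8 (E(Z, T) = -4 - 4 = -8)
l(v, P) = (-86 - 7*P)*(11 + v) (l(v, P) = (v + 11)*(P + (-8*P - 86)) = (11 + v)*(P + (-86 - 8*P)) = (11 + v)*(-86 - 7*P) = (-86 - 7*P)*(11 + v))
-l((16 + 12)/(-41 + 51), -7) = -(-946 - 86*(16 + 12)/(-41 + 51) - 77*(-7) - 7*(-7)*(16 + 12)/(-41 + 51)) = -(-946 - 2408/10 + 539 - 7*(-7)*28/10) = -(-946 - 2408/10 + 539 - 7*(-7)*28*(1/10)) = -(-946 - 86*14/5 + 539 - 7*(-7)*14/5) = -(-946 - 1204/5 + 539 + 686/5) = -1*(-2553/5) = 2553/5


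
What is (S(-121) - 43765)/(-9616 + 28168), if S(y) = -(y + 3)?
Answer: -14549/6184 ≈ -2.3527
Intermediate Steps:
S(y) = -3 - y (S(y) = -(3 + y) = -3 - y)
(S(-121) - 43765)/(-9616 + 28168) = ((-3 - 1*(-121)) - 43765)/(-9616 + 28168) = ((-3 + 121) - 43765)/18552 = (118 - 43765)*(1/18552) = -43647*1/18552 = -14549/6184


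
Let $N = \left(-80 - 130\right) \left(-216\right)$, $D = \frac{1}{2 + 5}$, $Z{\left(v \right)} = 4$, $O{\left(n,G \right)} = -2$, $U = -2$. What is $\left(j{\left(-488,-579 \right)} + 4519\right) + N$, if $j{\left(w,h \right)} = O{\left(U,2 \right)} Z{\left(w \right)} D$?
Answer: $\frac{349145}{7} \approx 49878.0$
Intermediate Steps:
$D = \frac{1}{7} \approx 0.14286$
$N = 45360$ ($N = \left(-210\right) \left(-216\right) = 45360$)
$j{\left(w,h \right)} = - \frac{8}{7}$ ($j{\left(w,h \right)} = \left(-2\right) 4 \cdot \frac{1}{7} = \left(-8\right) \frac{1}{7} = - \frac{8}{7}$)
$\left(j{\left(-488,-579 \right)} + 4519\right) + N = \left(- \frac{8}{7} + 4519\right) + 45360 = \frac{31625}{7} + 45360 = \frac{349145}{7}$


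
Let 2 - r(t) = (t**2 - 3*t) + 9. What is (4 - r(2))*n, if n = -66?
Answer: -594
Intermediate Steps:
r(t) = -7 - t**2 + 3*t (r(t) = 2 - ((t**2 - 3*t) + 9) = 2 - (9 + t**2 - 3*t) = 2 + (-9 - t**2 + 3*t) = -7 - t**2 + 3*t)
(4 - r(2))*n = (4 - (-7 - 1*2**2 + 3*2))*(-66) = (4 - (-7 - 1*4 + 6))*(-66) = (4 - (-7 - 4 + 6))*(-66) = (4 - 1*(-5))*(-66) = (4 + 5)*(-66) = 9*(-66) = -594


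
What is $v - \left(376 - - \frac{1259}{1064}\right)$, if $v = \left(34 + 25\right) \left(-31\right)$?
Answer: $- \frac{2347379}{1064} \approx -2206.2$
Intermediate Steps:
$v = -1829$ ($v = 59 \left(-31\right) = -1829$)
$v - \left(376 - - \frac{1259}{1064}\right) = -1829 - \left(376 - - \frac{1259}{1064}\right) = -1829 - \left(376 + \frac{1259}{1064}\right) = -1829 - \frac{401323}{1064} = - \frac{2347379}{1064}$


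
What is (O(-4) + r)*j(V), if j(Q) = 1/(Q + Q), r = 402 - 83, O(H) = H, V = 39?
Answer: 105/26 ≈ 4.0385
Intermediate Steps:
r = 319
j(Q) = 1/(2*Q)
(O(-4) + r)*j(V) = (-4 + 319)*((1/2)/39) = 315*((1/2)*(1/39)) = 315*(1/78) = 105/26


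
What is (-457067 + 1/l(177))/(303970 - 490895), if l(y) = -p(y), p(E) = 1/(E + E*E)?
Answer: 488573/186925 ≈ 2.6137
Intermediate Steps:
p(E) = 1/(E + E²)
l(y) = -1/(y*(1 + y))
(-457067 + 1/l(177))/(303970 - 490895) = (-457067 + 1/(-1/(177*(1 + 177))))/(303970 - 490895) = (-457067 + 1/(-1*1/177/178))/(-186925) = (-457067 + 1/(-1*1/177*1/178))*(-1/186925) = (-457067 + 1/(-1/31506))*(-1/186925) = (-457067 - 31506)*(-1/186925) = -488573*(-1/186925) = 488573/186925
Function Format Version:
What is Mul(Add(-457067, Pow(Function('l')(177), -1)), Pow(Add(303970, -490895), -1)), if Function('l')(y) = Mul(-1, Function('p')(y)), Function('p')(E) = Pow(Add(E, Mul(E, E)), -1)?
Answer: Rational(488573, 186925) ≈ 2.6137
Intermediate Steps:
Function('p')(E) = Pow(Add(E, Pow(E, 2)), -1)
Function('l')(y) = Mul(-1, Pow(y, -1), Pow(Add(1, y), -1)) (Function('l')(y) = Mul(-1, Mul(Pow(y, -1), Pow(Add(1, y), -1))) = Mul(-1, Pow(y, -1), Pow(Add(1, y), -1)))
Mul(Add(-457067, Pow(Function('l')(177), -1)), Pow(Add(303970, -490895), -1)) = Mul(Add(-457067, Pow(Mul(-1, Pow(177, -1), Pow(Add(1, 177), -1)), -1)), Pow(Add(303970, -490895), -1)) = Mul(Add(-457067, Pow(Mul(-1, Rational(1, 177), Pow(178, -1)), -1)), Pow(-186925, -1)) = Mul(Add(-457067, Pow(Mul(-1, Rational(1, 177), Rational(1, 178)), -1)), Rational(-1, 186925)) = Mul(Add(-457067, Pow(Rational(-1, 31506), -1)), Rational(-1, 186925)) = Mul(Add(-457067, -31506), Rational(-1, 186925)) = Mul(-488573, Rational(-1, 186925)) = Rational(488573, 186925)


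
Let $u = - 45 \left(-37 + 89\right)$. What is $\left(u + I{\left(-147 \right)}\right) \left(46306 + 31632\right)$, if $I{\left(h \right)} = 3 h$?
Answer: $-216745578$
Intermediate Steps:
$u = -2340$ ($u = \left(-45\right) 52 = -2340$)
$\left(u + I{\left(-147 \right)}\right) \left(46306 + 31632\right) = \left(-2340 + 3 \left(-147\right)\right) \left(46306 + 31632\right) = \left(-2340 - 441\right) 77938 = \left(-2781\right) 77938 = -216745578$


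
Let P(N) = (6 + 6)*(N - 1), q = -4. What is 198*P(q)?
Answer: -11880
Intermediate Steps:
P(N) = -12 + 12*N (P(N) = 12*(-1 + N) = -12 + 12*N)
198*P(q) = 198*(-12 + 12*(-4)) = 198*(-12 - 48) = 198*(-60) = -11880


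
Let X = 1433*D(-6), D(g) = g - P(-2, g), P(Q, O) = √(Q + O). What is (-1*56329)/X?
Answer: 168987/31526 - 56329*I*√2/31526 ≈ 5.3602 - 2.5268*I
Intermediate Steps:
P(Q, O) = √(O + Q)
D(g) = g - √(-2 + g) (D(g) = g - √(g - 2) = g - √(-2 + g))
X = -8598 - 2866*I*√2 (X = 1433*(-6 - √(-2 - 6)) = 1433*(-6 - √(-8)) = 1433*(-6 - 2*I*√2) = -8598 - 2866*I*√2 ≈ -8598.0 - 4053.1*I)
(-1*56329)/X = (-1*56329)/(-8598 - 2866*I*√2) = -56329/(-8598 - 2866*I*√2)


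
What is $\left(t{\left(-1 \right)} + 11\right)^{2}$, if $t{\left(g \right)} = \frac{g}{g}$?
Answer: $144$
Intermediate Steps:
$t{\left(g \right)} = 1$
$\left(t{\left(-1 \right)} + 11\right)^{2} = \left(1 + 11\right)^{2} = 12^{2} = 144$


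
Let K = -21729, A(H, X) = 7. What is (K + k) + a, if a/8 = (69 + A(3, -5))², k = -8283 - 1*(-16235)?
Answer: 32431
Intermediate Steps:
k = 7952 (k = -8283 + 16235 = 7952)
a = 46208 (a = 8*(69 + 7)² = 8*76² = 8*5776 = 46208)
(K + k) + a = (-21729 + 7952) + 46208 = -13777 + 46208 = 32431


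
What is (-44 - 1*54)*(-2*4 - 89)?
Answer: 9506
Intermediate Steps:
(-44 - 1*54)*(-2*4 - 89) = (-44 - 54)*(-8 - 89) = -98*(-97) = 9506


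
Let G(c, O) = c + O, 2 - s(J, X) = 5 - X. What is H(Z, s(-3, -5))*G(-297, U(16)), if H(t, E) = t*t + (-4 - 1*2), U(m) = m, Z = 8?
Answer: -16298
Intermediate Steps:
s(J, X) = -3 + X (s(J, X) = 2 - (5 - X) = 2 + (-5 + X) = -3 + X)
H(t, E) = -6 + t² (H(t, E) = t² + (-4 - 2) = t² - 6 = -6 + t²)
G(c, O) = O + c
H(Z, s(-3, -5))*G(-297, U(16)) = (-6 + 8²)*(16 - 297) = (-6 + 64)*(-281) = 58*(-281) = -16298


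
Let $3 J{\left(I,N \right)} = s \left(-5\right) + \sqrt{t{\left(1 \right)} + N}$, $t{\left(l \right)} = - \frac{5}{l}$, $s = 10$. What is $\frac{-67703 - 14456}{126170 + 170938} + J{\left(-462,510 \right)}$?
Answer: $- \frac{719137}{42444} + \frac{\sqrt{505}}{3} \approx -9.4525$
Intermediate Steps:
$J{\left(I,N \right)} = - \frac{50}{3} + \frac{\sqrt{-5 + N}}{3}$ ($J{\left(I,N \right)} = \frac{10 \left(-5\right) + \sqrt{- \frac{5}{1} + N}}{3} = \frac{-50 + \sqrt{\left(-5\right) 1 + N}}{3} = \frac{-50 + \sqrt{-5 + N}}{3} = - \frac{50}{3} + \frac{\sqrt{-5 + N}}{3}$)
$\frac{-67703 - 14456}{126170 + 170938} + J{\left(-462,510 \right)} = \frac{-67703 - 14456}{126170 + 170938} - \left(\frac{50}{3} - \frac{\sqrt{-5 + 510}}{3}\right) = - \frac{82159}{297108} - \left(\frac{50}{3} - \frac{\sqrt{505}}{3}\right) = \left(-82159\right) \frac{1}{297108} - \left(\frac{50}{3} - \frac{\sqrt{505}}{3}\right) = - \frac{11737}{42444} - \left(\frac{50}{3} - \frac{\sqrt{505}}{3}\right) = - \frac{719137}{42444} + \frac{\sqrt{505}}{3}$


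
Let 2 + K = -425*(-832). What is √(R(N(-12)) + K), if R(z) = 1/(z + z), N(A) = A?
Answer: √50918106/12 ≈ 594.64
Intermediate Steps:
K = 353598 (K = -2 - 425*(-832) = -2 + 353600 = 353598)
R(z) = 1/(2*z)
√(R(N(-12)) + K) = √((½)/(-12) + 353598) = √((½)*(-1/12) + 353598) = √(-1/24 + 353598) = √(8486351/24) = √50918106/12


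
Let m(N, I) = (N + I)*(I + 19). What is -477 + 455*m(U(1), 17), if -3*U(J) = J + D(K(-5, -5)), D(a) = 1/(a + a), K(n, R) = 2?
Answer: 271158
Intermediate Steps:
D(a) = 1/(2*a)
U(J) = -1/12 - J/3 (U(J) = -(J + (1/2)/2)/3 = -(J + (1/2)*(1/2))/3 = -(J + 1/4)/3 = -(1/4 + J)/3 = -1/12 - J/3)
m(N, I) = (19 + I)*(I + N) (m(N, I) = (I + N)*(19 + I) = (19 + I)*(I + N))
-477 + 455*m(U(1), 17) = -477 + 455*(17**2 + 19*17 + 19*(-1/12 - 1/3*1) + 17*(-1/12 - 1/3*1)) = -477 + 455*(289 + 323 + 19*(-1/12 - 1/3) + 17*(-1/12 - 1/3)) = -477 + 455*(289 + 323 + 19*(-5/12) + 17*(-5/12)) = -477 + 455*(289 + 323 - 95/12 - 85/12) = -477 + 455*597 = -477 + 271635 = 271158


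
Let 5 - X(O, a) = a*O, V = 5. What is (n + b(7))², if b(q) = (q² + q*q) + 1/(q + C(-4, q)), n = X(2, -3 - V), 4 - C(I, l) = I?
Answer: 3189796/225 ≈ 14177.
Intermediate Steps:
C(I, l) = 4 - I
X(O, a) = 5 - O*a (X(O, a) = 5 - a*O = 5 - O*a)
n = 21 (n = 5 - 1*2*(-3 - 1*5) = 5 - 1*2*(-3 - 5) = 5 - 1*2*(-8) = 5 + 16 = 21)
b(q) = 1/(8 + q) + 2*q² (b(q) = (q² + q*q) + 1/(q + (4 - 1*(-4))) = (q² + q²) + 1/(q + (4 + 4)) = 2*q² + 1/(q + 8) = 2*q² + 1/(8 + q) = 1/(8 + q) + 2*q²)
(n + b(7))² = (21 + (1 + 2*7³ + 16*7²)/(8 + 7))² = (21 + (1 + 2*343 + 16*49)/15)² = (21 + (1 + 686 + 784)/15)² = (21 + (1/15)*1471)² = (21 + 1471/15)² = (1786/15)² = 3189796/225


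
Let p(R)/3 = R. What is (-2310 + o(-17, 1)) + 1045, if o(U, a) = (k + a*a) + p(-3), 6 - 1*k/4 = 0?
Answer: -1249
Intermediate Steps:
p(R) = 3*R
k = 24 (k = 24 - 4*0 = 24 + 0 = 24)
o(U, a) = 15 + a² (o(U, a) = (24 + a*a) + 3*(-3) = (24 + a²) - 9 = 15 + a²)
(-2310 + o(-17, 1)) + 1045 = (-2310 + (15 + 1²)) + 1045 = (-2310 + (15 + 1)) + 1045 = (-2310 + 16) + 1045 = -2294 + 1045 = -1249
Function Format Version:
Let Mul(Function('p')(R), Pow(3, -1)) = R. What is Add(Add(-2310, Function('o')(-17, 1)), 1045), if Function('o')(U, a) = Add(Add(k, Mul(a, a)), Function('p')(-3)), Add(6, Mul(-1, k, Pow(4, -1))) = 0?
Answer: -1249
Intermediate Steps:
Function('p')(R) = Mul(3, R)
k = 24 (k = Add(24, Mul(-4, 0)) = Add(24, 0) = 24)
Function('o')(U, a) = Add(15, Pow(a, 2)) (Function('o')(U, a) = Add(Add(24, Mul(a, a)), Mul(3, -3)) = Add(Add(24, Pow(a, 2)), -9) = Add(15, Pow(a, 2)))
Add(Add(-2310, Function('o')(-17, 1)), 1045) = Add(Add(-2310, Add(15, Pow(1, 2))), 1045) = Add(Add(-2310, Add(15, 1)), 1045) = Add(Add(-2310, 16), 1045) = Add(-2294, 1045) = -1249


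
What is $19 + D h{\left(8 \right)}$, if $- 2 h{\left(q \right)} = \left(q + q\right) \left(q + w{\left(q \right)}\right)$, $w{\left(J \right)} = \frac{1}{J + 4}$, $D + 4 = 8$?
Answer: $- \frac{719}{3} \approx -239.67$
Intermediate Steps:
$D = 4$ ($D = -4 + 8 = 4$)
$w{\left(J \right)} = \frac{1}{4 + J}$
$h{\left(q \right)} = - q \left(q + \frac{1}{4 + q}\right)$ ($h{\left(q \right)} = - \frac{\left(q + q\right) \left(q + \frac{1}{4 + q}\right)}{2} = - \frac{2 q \left(q + \frac{1}{4 + q}\right)}{2} = - q \left(q + \frac{1}{4 + q}\right)$)
$19 + D h{\left(8 \right)} = 19 + 4 \left(\left(-1\right) 8 \frac{1}{4 + 8} \left(1 + 8 \left(4 + 8\right)\right)\right) = 19 + 4 \left(\left(-1\right) 8 \cdot \frac{1}{12} \left(1 + 8 \cdot 12\right)\right) = 19 + 4 \left(\left(-1\right) 8 \cdot \frac{1}{12} \left(1 + 96\right)\right) = 19 + 4 \left(\left(-1\right) 8 \cdot \frac{1}{12} \cdot 97\right) = 19 + 4 \left(- \frac{194}{3}\right) = 19 - \frac{776}{3} = - \frac{719}{3}$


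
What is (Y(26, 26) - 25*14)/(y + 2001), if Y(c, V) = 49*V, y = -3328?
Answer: -924/1327 ≈ -0.69631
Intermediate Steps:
(Y(26, 26) - 25*14)/(y + 2001) = (49*26 - 25*14)/(-3328 + 2001) = (1274 - 350)/(-1327) = 924*(-1/1327) = -924/1327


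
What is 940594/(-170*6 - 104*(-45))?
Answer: 470297/1830 ≈ 256.99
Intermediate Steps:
940594/(-170*6 - 104*(-45)) = 940594/(-1020 + 4680) = 940594/3660 = 940594*(1/3660) = 470297/1830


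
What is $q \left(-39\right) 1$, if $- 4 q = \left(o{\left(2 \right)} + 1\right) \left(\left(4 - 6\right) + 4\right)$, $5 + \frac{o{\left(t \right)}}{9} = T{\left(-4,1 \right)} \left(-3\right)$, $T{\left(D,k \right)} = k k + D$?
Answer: $\frac{1443}{2} \approx 721.5$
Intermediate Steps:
$T{\left(D,k \right)} = D + k^{2}$ ($T{\left(D,k \right)} = k^{2} + D = D + k^{2}$)
$o{\left(t \right)} = 36$ ($o{\left(t \right)} = -45 + 9 \left(-4 + 1^{2}\right) \left(-3\right) = -45 + 9 \left(-4 + 1\right) \left(-3\right) = -45 + 9 \left(\left(-3\right) \left(-3\right)\right) = -45 + 9 \cdot 9 = -45 + 81 = 36$)
$q = - \frac{37}{2}$ ($q = - \frac{\left(36 + 1\right) \left(\left(4 - 6\right) + 4\right)}{4} = - \frac{37 \left(\left(4 - 6\right) + 4\right)}{4} = - \frac{37 \left(-2 + 4\right)}{4} = - \frac{37 \cdot 2}{4} = \left(- \frac{1}{4}\right) 74 = - \frac{37}{2} \approx -18.5$)
$q \left(-39\right) 1 = \left(- \frac{37}{2}\right) \left(-39\right) 1 = \frac{1443}{2} \cdot 1 = \frac{1443}{2}$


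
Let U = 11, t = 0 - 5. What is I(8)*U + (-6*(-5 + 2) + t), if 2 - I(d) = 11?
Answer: -86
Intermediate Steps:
t = -5
I(d) = -9 (I(d) = 2 - 1*11 = 2 - 11 = -9)
I(8)*U + (-6*(-5 + 2) + t) = -9*11 + (-6*(-5 + 2) - 5) = -99 + (-6*(-3) - 5) = -99 + (18 - 5) = -99 + 13 = -86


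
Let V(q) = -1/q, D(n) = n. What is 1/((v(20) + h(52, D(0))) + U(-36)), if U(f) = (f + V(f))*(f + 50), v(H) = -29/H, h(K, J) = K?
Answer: -180/81551 ≈ -0.0022072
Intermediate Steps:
U(f) = (50 + f)*(f - 1/f) (U(f) = (f - 1/f)*(f + 50) = (f - 1/f)*(50 + f) = (50 + f)*(f - 1/f))
1/((v(20) + h(52, D(0))) + U(-36)) = 1/((-29/20 + 52) + (-1 + (-36)² - 50/(-36) + 50*(-36))) = 1/((-29*1/20 + 52) + (-1 + 1296 - 50*(-1/36) - 1800)) = 1/((-29/20 + 52) + (-1 + 1296 + 25/18 - 1800)) = 1/(1011/20 - 9065/18) = 1/(-81551/180) = -180/81551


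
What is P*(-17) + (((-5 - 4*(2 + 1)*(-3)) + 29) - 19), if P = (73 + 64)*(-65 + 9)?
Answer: 130465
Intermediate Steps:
P = -7672 (P = 137*(-56) = -7672)
P*(-17) + (((-5 - 4*(2 + 1)*(-3)) + 29) - 19) = -7672*(-17) + (((-5 - 4*(2 + 1)*(-3)) + 29) - 19) = 130424 + (((-5 - 4*3*(-3)) + 29) - 19) = 130424 + (((-5 - 12*(-3)) + 29) - 19) = 130424 + (((-5 + 36) + 29) - 19) = 130424 + ((31 + 29) - 19) = 130424 + (60 - 19) = 130424 + 41 = 130465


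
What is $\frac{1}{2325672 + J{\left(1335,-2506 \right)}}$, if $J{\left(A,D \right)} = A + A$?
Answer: $\frac{1}{2328342} \approx 4.2949 \cdot 10^{-7}$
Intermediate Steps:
$J{\left(A,D \right)} = 2 A$
$\frac{1}{2325672 + J{\left(1335,-2506 \right)}} = \frac{1}{2325672 + 2 \cdot 1335} = \frac{1}{2325672 + 2670} = \frac{1}{2328342}$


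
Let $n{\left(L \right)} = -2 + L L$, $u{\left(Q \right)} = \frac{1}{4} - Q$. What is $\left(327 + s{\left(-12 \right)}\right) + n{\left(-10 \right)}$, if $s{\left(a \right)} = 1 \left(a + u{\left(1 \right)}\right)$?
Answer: $\frac{1649}{4} \approx 412.25$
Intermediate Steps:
$u{\left(Q \right)} = \frac{1}{4} - Q$
$s{\left(a \right)} = - \frac{3}{4} + a$ ($s{\left(a \right)} = 1 \left(a + \left(\frac{1}{4} - 1\right)\right) = 1 \left(a - \frac{3}{4}\right) = 1 \left(- \frac{3}{4} + a\right) = - \frac{3}{4} + a$)
$n{\left(L \right)} = -2 + L^{2}$
$\left(327 + s{\left(-12 \right)}\right) + n{\left(-10 \right)} = \left(327 - \frac{51}{4}\right) - \left(2 - \left(-10\right)^{2}\right) = \left(327 - \frac{51}{4}\right) + \left(-2 + 100\right) = \frac{1257}{4} + 98 = \frac{1649}{4}$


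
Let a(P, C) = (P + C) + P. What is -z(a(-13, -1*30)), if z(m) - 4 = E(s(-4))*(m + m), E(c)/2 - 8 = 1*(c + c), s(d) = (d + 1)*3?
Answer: -2244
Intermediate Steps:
s(d) = 3 + 3*d (s(d) = (1 + d)*3 = 3 + 3*d)
E(c) = 16 + 4*c (E(c) = 16 + 2*(1*(c + c)) = 16 + 2*(1*(2*c)) = 16 + 2*(2*c) = 16 + 4*c)
a(P, C) = C + 2*P (a(P, C) = (C + P) + P = C + 2*P)
z(m) = 4 - 40*m (z(m) = 4 + (16 + 4*(3 + 3*(-4)))*(m + m) = 4 + (16 + 4*(3 - 12))*(2*m) = 4 + (16 + 4*(-9))*(2*m) = 4 + (16 - 36)*(2*m) = 4 - 40*m)
-z(a(-13, -1*30)) = -(4 - 40*(-1*30 + 2*(-13))) = -(4 - 40*(-30 - 26)) = -(4 - 40*(-56)) = -(4 + 2240) = -1*2244 = -2244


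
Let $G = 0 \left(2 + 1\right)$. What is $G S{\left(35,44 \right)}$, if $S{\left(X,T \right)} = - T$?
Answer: $0$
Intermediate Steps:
$G = 0$ ($G = 0 \cdot 3 = 0$)
$G S{\left(35,44 \right)} = 0 \left(\left(-1\right) 44\right) = 0 \left(-44\right) = 0$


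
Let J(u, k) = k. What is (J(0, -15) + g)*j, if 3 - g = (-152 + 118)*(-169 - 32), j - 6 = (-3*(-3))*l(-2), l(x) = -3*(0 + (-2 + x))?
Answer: -780444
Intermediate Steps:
l(x) = 6 - 3*x (l(x) = -3*(-2 + x) = 6 - 3*x)
j = 114 (j = 6 + (-3*(-3))*(6 - 3*(-2)) = 6 + 9*(6 + 6) = 6 + 9*12 = 6 + 108 = 114)
g = -6831 (g = 3 - (-152 + 118)*(-169 - 32) = 3 - (-34)*(-201) = 3 - 1*6834 = 3 - 6834 = -6831)
(J(0, -15) + g)*j = (-15 - 6831)*114 = -6846*114 = -780444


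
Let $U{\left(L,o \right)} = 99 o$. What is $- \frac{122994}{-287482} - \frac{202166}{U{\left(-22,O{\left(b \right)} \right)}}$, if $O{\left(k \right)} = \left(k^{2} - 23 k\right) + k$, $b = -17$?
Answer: $- \frac{1924851109}{725748309} \approx -2.6522$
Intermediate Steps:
$O{\left(k \right)} = k^{2} - 22 k$
$- \frac{122994}{-287482} - \frac{202166}{U{\left(-22,O{\left(b \right)} \right)}} = - \frac{122994}{-287482} - \frac{202166}{99 \left(- 17 \left(-22 - 17\right)\right)} = \left(-122994\right) \left(- \frac{1}{287482}\right) - \frac{202166}{99 \left(\left(-17\right) \left(-39\right)\right)} = \frac{61497}{143741} - \frac{202166}{99 \cdot 663} = \frac{61497}{143741} - \frac{202166}{65637} = - \frac{1924851109}{725748309}$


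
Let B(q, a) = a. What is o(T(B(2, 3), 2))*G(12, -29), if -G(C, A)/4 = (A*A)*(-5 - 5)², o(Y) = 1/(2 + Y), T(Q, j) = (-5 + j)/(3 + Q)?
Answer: -672800/3 ≈ -2.2427e+5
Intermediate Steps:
T(Q, j) = (-5 + j)/(3 + Q)
G(C, A) = -400*A² (G(C, A) = -4*A*A*(-5 - 5)² = -4*A²*(-10)² = -4*A²*100 = -400*A²)
o(T(B(2, 3), 2))*G(12, -29) = (-400*(-29)²)/(2 + (-5 + 2)/(3 + 3)) = (-400*841)/(2 - 3/6) = -336400/(2 + (⅙)*(-3)) = -336400/(2 - ½) = -336400/(3/2) = (⅔)*(-336400) = -672800/3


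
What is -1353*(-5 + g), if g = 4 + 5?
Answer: -5412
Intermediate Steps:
g = 9
-1353*(-5 + g) = -1353*(-5 + 9) = -1353*4 = -5412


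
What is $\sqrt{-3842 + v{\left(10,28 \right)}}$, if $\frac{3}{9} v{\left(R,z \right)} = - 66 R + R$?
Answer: $4 i \sqrt{362} \approx 76.105 i$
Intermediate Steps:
$v{\left(R,z \right)} = - 195 R$ ($v{\left(R,z \right)} = 3 \left(- 66 R + R\right) = 3 \left(- 65 R\right) = - 195 R$)
$\sqrt{-3842 + v{\left(10,28 \right)}} = \sqrt{-3842 - 1950} = \sqrt{-5792} = 4 i \sqrt{362}$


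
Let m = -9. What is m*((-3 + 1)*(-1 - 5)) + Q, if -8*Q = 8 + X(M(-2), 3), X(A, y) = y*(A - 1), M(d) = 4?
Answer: -881/8 ≈ -110.13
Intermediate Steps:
X(A, y) = y*(-1 + A)
Q = -17/8 (Q = -(8 + 3*(-1 + 4))/8 = -(8 + 3*3)/8 = -(8 + 9)/8 = -⅛*17 = -17/8 ≈ -2.1250)
m*((-3 + 1)*(-1 - 5)) + Q = -9*(-3 + 1)*(-1 - 5) - 17/8 = -(-18)*(-6) - 17/8 = -9*12 - 17/8 = -108 - 17/8 = -881/8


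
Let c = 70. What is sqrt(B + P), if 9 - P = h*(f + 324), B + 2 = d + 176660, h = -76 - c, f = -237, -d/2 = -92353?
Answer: 5*sqrt(14963) ≈ 611.62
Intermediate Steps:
d = 184706 (d = -2*(-92353) = 184706)
h = -146 (h = -76 - 1*70 = -76 - 70 = -146)
B = 361364 (B = -2 + (184706 + 176660) = -2 + 361366 = 361364)
P = 12711 (P = 9 - (-146)*(-237 + 324) = 9 - (-146)*87 = 9 - 1*(-12702) = 9 + 12702 = 12711)
sqrt(B + P) = sqrt(361364 + 12711) = sqrt(374075) = 5*sqrt(14963)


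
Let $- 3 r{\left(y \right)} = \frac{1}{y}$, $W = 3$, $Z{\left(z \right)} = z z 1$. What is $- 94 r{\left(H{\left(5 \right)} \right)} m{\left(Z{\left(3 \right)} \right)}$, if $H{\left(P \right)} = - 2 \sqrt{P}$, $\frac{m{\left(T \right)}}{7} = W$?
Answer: $- \frac{329 \sqrt{5}}{5} \approx -147.13$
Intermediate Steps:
$Z{\left(z \right)} = z^{2}$ ($Z{\left(z \right)} = z^{2} \cdot 1 = z^{2}$)
$m{\left(T \right)} = 21$ ($m{\left(T \right)} = 7 \cdot 3 = 21$)
$r{\left(y \right)} = - \frac{1}{3 y}$
$- 94 r{\left(H{\left(5 \right)} \right)} m{\left(Z{\left(3 \right)} \right)} = - 94 \left(- \frac{1}{3 \left(- 2 \sqrt{5}\right)}\right) 21 = - 94 \left(- \frac{\left(- \frac{1}{10}\right) \sqrt{5}}{3}\right) 21 = - 94 \frac{\sqrt{5}}{30} \cdot 21 = - \frac{47 \sqrt{5}}{15} \cdot 21 = - \frac{329 \sqrt{5}}{5}$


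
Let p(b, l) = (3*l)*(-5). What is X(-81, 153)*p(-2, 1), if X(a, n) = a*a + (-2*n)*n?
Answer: 603855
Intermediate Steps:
X(a, n) = a² - 2*n²
p(b, l) = -15*l
X(-81, 153)*p(-2, 1) = ((-81)² - 2*153²)*(-15*1) = (6561 - 2*23409)*(-15) = (6561 - 46818)*(-15) = -40257*(-15) = 603855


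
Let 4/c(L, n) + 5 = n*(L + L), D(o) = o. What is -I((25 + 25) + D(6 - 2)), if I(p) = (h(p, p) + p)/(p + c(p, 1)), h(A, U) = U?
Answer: -5562/2783 ≈ -1.9986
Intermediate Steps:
c(L, n) = 4/(-5 + 2*L*n) (c(L, n) = 4/(-5 + n*(L + L)) = 4/(-5 + n*(2*L)) = 4/(-5 + 2*L*n))
I(p) = 2*p/(p + 4/(-5 + 2*p)) (I(p) = (p + p)/(p + 4/(-5 + 2*p*1)) = (2*p)/(p + 4/(-5 + 2*p)) = 2*p/(p + 4/(-5 + 2*p)))
-I((25 + 25) + D(6 - 2)) = -2*((25 + 25) + (6 - 2))*(-5 + 2*((25 + 25) + (6 - 2)))/(4 + ((25 + 25) + (6 - 2))*(-5 + 2*((25 + 25) + (6 - 2)))) = -2*(50 + 4)*(-5 + 2*(50 + 4))/(4 + (50 + 4)*(-5 + 2*(50 + 4))) = -2*54*(-5 + 2*54)/(4 + 54*(-5 + 2*54)) = -2*54*(-5 + 108)/(4 + 54*(-5 + 108)) = -2*54*103/(4 + 54*103) = -2*54*103/(4 + 5562) = -2*54*103/5566 = -1*5562/2783 = -5562/2783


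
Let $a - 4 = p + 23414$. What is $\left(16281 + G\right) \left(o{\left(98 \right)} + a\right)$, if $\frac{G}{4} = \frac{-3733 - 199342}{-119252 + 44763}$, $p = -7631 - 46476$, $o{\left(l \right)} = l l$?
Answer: $- \frac{25588075144265}{74489} \approx -3.4351 \cdot 10^{8}$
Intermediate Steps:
$o{\left(l \right)} = l^{2}$
$p = -54107$ ($p = -7631 - 46476 = -54107$)
$G = \frac{812300}{74489}$ ($G = 4 \frac{-3733 - 199342}{-119252 + 44763} = 4 \left(- \frac{203075}{-74489}\right) = 4 \left(\left(-203075\right) \left(- \frac{1}{74489}\right)\right) = 4 \cdot \frac{203075}{74489} = \frac{812300}{74489} \approx 10.905$)
$a = -30689$ ($a = 4 + \left(-54107 + 23414\right) = 4 - 30693 = -30689$)
$\left(16281 + G\right) \left(o{\left(98 \right)} + a\right) = \left(16281 + \frac{812300}{74489}\right) \left(98^{2} - 30689\right) = \frac{1213567709 \left(9604 - 30689\right)}{74489} = \frac{1213567709}{74489} \left(-21085\right) = - \frac{25588075144265}{74489}$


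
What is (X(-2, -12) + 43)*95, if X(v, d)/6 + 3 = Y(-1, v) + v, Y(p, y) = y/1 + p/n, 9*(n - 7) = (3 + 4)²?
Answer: 2755/56 ≈ 49.196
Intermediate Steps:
n = 112/9 (n = 7 + (3 + 4)²/9 = 7 + (⅑)*7² = 7 + (⅑)*49 = 7 + 49/9 = 112/9 ≈ 12.444)
Y(p, y) = y + 9*p/112 (Y(p, y) = y/1 + p/(112/9) = y*1 + p*(9/112) = y + 9*p/112)
X(v, d) = -1035/56 + 12*v (X(v, d) = -18 + 6*((v + (9/112)*(-1)) + v) = -18 + 6*((v - 9/112) + v) = -18 + 6*((-9/112 + v) + v) = -18 + 6*(-9/112 + 2*v) = -18 + (-27/56 + 12*v) = -1035/56 + 12*v)
(X(-2, -12) + 43)*95 = ((-1035/56 + 12*(-2)) + 43)*95 = ((-1035/56 - 24) + 43)*95 = (-2379/56 + 43)*95 = (29/56)*95 = 2755/56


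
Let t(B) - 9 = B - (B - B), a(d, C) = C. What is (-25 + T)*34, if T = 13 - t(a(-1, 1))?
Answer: -748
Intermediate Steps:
t(B) = 9 + B (t(B) = 9 + (B - (B - B)) = 9 + (B - 1*0) = 9 + (B + 0) = 9 + B)
T = 3 (T = 13 - (9 + 1) = 13 - 1*10 = 13 - 10 = 3)
(-25 + T)*34 = (-25 + 3)*34 = -22*34 = -748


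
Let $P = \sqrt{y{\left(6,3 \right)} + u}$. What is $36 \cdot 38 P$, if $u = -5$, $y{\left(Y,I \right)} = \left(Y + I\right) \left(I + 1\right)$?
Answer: $1368 \sqrt{31} \approx 7616.7$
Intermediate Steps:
$y{\left(Y,I \right)} = \left(1 + I\right) \left(I + Y\right)$ ($y{\left(Y,I \right)} = \left(I + Y\right) \left(1 + I\right) = \left(1 + I\right) \left(I + Y\right)$)
$P = \sqrt{31}$ ($P = \sqrt{\left(3 + 6 + 3^{2} + 3 \cdot 6\right) - 5} = \sqrt{\left(3 + 6 + 9 + 18\right) - 5} = \sqrt{36 - 5} = \sqrt{31} \approx 5.5678$)
$36 \cdot 38 P = 36 \cdot 38 \sqrt{31} = 1368 \sqrt{31}$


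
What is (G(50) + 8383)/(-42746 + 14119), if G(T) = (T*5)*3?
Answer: -9133/28627 ≈ -0.31903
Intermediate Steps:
G(T) = 15*T (G(T) = (5*T)*3 = 15*T)
(G(50) + 8383)/(-42746 + 14119) = (15*50 + 8383)/(-42746 + 14119) = (750 + 8383)/(-28627) = 9133*(-1/28627) = -9133/28627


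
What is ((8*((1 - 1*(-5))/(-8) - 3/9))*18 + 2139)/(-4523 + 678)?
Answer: -1983/3845 ≈ -0.51573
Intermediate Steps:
((8*((1 - 1*(-5))/(-8) - 3/9))*18 + 2139)/(-4523 + 678) = ((8*((1 + 5)*(-1/8) - 3*1/9))*18 + 2139)/(-3845) = ((8*(6*(-1/8) - 1/3))*18 + 2139)*(-1/3845) = ((8*(-3/4 - 1/3))*18 + 2139)*(-1/3845) = ((8*(-13/12))*18 + 2139)*(-1/3845) = (-26/3*18 + 2139)*(-1/3845) = (-156 + 2139)*(-1/3845) = 1983*(-1/3845) = -1983/3845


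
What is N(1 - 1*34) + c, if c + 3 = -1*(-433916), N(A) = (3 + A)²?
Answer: 434813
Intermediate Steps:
c = 433913 (c = -3 - 1*(-433916) = -3 + 433916 = 433913)
N(1 - 1*34) + c = (3 + (1 - 1*34))² + 433913 = (3 + (1 - 34))² + 433913 = (3 - 33)² + 433913 = (-30)² + 433913 = 900 + 433913 = 434813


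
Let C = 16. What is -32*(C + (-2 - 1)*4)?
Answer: -128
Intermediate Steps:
-32*(C + (-2 - 1)*4) = -32*(16 + (-2 - 1)*4) = -32*(16 - 3*4) = -32*(16 - 12) = -32*4 = -128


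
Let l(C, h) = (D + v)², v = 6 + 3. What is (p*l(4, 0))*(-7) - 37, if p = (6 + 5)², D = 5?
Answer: -166049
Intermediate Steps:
v = 9
p = 121 (p = 11² = 121)
l(C, h) = 196 (l(C, h) = (5 + 9)² = 14² = 196)
(p*l(4, 0))*(-7) - 37 = (121*196)*(-7) - 37 = 23716*(-7) - 37 = -166012 - 37 = -166049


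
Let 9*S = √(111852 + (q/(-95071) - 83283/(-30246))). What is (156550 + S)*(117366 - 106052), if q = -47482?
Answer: 1771206700 + 5657*√20385867499948639658/60750369 ≈ 1.7716e+9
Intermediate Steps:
S = √20385867499948639658/121500738 (S = √(111852 + (-47482/(-95071) - 83283/(-30246)))/9 = √(111852 + (-47482*(-1/95071) - 83283*(-1/30246)))/9 = √(111852 + (47482/95071 + 391/142))/9 = √(111852 + 43915205/13500082)/9 = √(1510055087069/13500082)/9 = (√20385867499948639658/13500082)/9 = √20385867499948639658/121500738 ≈ 37.161)
(156550 + S)*(117366 - 106052) = (156550 + √20385867499948639658/121500738)*(117366 - 106052) = (156550 + √20385867499948639658/121500738)*11314 = 1771206700 + 5657*√20385867499948639658/60750369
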